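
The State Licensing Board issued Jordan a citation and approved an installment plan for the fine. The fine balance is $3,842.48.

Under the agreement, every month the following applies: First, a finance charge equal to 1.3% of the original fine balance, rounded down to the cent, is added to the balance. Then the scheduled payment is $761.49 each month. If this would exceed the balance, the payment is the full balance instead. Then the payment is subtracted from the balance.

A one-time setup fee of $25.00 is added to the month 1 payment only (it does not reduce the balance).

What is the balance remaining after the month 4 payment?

Month 1: $3,842.48 +$49.95 interest = $3,892.43; pay $761.49 (+ $25.00 fee) → $3,130.94
Month 2: $3,130.94 +$49.95 interest = $3,180.89; pay $761.49 → $2,419.40
Month 3: $2,419.40 +$49.95 interest = $2,469.35; pay $761.49 → $1,707.86
Month 4: $1,707.86 +$49.95 interest = $1,757.81; pay $761.49 → $996.32

$996.32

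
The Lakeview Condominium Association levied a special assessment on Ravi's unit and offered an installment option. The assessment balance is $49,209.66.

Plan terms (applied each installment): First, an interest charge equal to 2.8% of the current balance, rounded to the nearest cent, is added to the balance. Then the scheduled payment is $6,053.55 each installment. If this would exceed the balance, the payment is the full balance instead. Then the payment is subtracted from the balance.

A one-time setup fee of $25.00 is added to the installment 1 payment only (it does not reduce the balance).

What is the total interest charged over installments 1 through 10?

Installment 1: $49,209.66 +$1,377.87 interest = $50,587.53; pay $6,053.55 (+ $25.00 fee) → $44,533.98
Installment 2: $44,533.98 +$1,246.95 interest = $45,780.93; pay $6,053.55 → $39,727.38
Installment 3: $39,727.38 +$1,112.37 interest = $40,839.75; pay $6,053.55 → $34,786.20
Installment 4: $34,786.20 +$974.01 interest = $35,760.21; pay $6,053.55 → $29,706.66
Installment 5: $29,706.66 +$831.79 interest = $30,538.45; pay $6,053.55 → $24,484.90
Installment 6: $24,484.90 +$685.58 interest = $25,170.48; pay $6,053.55 → $19,116.93
Installment 7: $19,116.93 +$535.27 interest = $19,652.20; pay $6,053.55 → $13,598.65
Installment 8: $13,598.65 +$380.76 interest = $13,979.41; pay $6,053.55 → $7,925.86
Installment 9: $7,925.86 +$221.92 interest = $8,147.78; pay $6,053.55 → $2,094.23
Installment 10: $2,094.23 +$58.64 interest = $2,152.87; pay $2,152.87 → $0.00
Total interest: $1,377.87 + $1,246.95 + $1,112.37 + $974.01 + $831.79 + $685.58 + $535.27 + $380.76 + $221.92 + $58.64 = $7,425.16

$7,425.16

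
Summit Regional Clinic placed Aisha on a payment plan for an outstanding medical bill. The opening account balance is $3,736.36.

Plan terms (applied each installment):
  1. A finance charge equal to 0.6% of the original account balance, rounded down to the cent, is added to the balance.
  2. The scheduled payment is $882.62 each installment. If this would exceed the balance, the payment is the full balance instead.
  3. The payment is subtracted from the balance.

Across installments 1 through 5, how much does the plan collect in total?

Installment 1: opening $3,736.36; interest $22.41 → $3,758.77; payment $882.62; balance $2,876.15
Installment 2: opening $2,876.15; interest $22.41 → $2,898.56; payment $882.62; balance $2,015.94
Installment 3: opening $2,015.94; interest $22.41 → $2,038.35; payment $882.62; balance $1,155.73
Installment 4: opening $1,155.73; interest $22.41 → $1,178.14; payment $882.62; balance $295.52
Installment 5: opening $295.52; interest $22.41 → $317.93; payment $317.93; balance $0.00
Total paid: $3,848.41

$3,848.41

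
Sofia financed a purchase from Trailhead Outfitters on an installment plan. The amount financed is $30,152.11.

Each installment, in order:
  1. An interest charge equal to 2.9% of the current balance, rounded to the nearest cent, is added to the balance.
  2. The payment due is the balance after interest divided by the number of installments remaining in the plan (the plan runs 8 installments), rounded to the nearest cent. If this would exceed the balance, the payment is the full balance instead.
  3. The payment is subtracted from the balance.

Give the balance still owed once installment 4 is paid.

Installment 1: $30,152.11 +$874.41 interest = $31,026.52; pay $3,878.32 → $27,148.20
Installment 2: $27,148.20 +$787.30 interest = $27,935.50; pay $3,990.79 → $23,944.71
Installment 3: $23,944.71 +$694.40 interest = $24,639.11; pay $4,106.52 → $20,532.59
Installment 4: $20,532.59 +$595.45 interest = $21,128.04; pay $4,225.61 → $16,902.43

$16,902.43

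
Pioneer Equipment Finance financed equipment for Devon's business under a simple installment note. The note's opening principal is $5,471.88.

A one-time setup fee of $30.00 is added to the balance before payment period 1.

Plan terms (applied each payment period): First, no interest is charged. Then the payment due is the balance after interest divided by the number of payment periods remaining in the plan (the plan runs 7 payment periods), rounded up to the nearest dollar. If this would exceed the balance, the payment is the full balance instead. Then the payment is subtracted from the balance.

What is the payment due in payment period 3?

# | Opening | Payment | End bal
1 | $5,501.88 | $786.00 | $4,715.88
2 | $4,715.88 | $786.00 | $3,929.88
3 | $3,929.88 | $786.00 | $3,143.88

$786.00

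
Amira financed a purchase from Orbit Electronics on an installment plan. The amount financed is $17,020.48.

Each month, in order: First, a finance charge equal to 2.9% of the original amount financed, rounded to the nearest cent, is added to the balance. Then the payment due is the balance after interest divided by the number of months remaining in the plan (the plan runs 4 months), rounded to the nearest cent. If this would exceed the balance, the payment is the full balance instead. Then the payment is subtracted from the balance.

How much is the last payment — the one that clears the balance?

Month 1: $17,020.48 +$493.59 interest = $17,514.07; pay $4,378.52 → $13,135.55
Month 2: $13,135.55 +$493.59 interest = $13,629.14; pay $4,543.05 → $9,086.09
Month 3: $9,086.09 +$493.59 interest = $9,579.68; pay $4,789.84 → $4,789.84
Month 4: $4,789.84 +$493.59 interest = $5,283.43; pay $5,283.43 → $0.00

$5,283.43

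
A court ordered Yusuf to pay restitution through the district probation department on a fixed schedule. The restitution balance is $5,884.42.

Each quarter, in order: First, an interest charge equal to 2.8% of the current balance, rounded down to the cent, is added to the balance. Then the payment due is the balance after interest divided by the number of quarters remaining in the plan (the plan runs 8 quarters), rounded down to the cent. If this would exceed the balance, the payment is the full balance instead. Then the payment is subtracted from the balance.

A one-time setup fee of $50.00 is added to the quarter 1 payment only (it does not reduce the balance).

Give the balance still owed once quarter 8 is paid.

$0.00

Quarter 1: $5,884.42 +$164.76 interest = $6,049.18; pay $756.14 (+ $50.00 fee) → $5,293.04
Quarter 2: $5,293.04 +$148.20 interest = $5,441.24; pay $777.32 → $4,663.92
Quarter 3: $4,663.92 +$130.58 interest = $4,794.50; pay $799.08 → $3,995.42
Quarter 4: $3,995.42 +$111.87 interest = $4,107.29; pay $821.45 → $3,285.84
Quarter 5: $3,285.84 +$92.00 interest = $3,377.84; pay $844.46 → $2,533.38
Quarter 6: $2,533.38 +$70.93 interest = $2,604.31; pay $868.10 → $1,736.21
Quarter 7: $1,736.21 +$48.61 interest = $1,784.82; pay $892.41 → $892.41
Quarter 8: $892.41 +$24.98 interest = $917.39; pay $917.39 → $0.00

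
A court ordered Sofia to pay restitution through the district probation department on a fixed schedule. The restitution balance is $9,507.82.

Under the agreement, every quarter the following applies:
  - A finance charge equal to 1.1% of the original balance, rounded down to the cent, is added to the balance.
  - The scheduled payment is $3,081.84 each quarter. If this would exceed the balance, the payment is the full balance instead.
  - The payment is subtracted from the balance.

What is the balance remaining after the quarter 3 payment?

$576.04

Quarter 1: $9,507.82 +$104.58 interest = $9,612.40; pay $3,081.84 → $6,530.56
Quarter 2: $6,530.56 +$104.58 interest = $6,635.14; pay $3,081.84 → $3,553.30
Quarter 3: $3,553.30 +$104.58 interest = $3,657.88; pay $3,081.84 → $576.04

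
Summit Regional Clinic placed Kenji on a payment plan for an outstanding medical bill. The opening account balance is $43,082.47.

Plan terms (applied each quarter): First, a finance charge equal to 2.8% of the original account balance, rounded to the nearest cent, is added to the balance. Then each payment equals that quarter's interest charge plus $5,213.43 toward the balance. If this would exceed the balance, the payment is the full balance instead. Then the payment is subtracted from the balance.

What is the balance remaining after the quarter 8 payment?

$1,375.03

Quarter 1: opening $43,082.47; interest $1,206.31 → $44,288.78; payment $6,419.74; balance $37,869.04
Quarter 2: opening $37,869.04; interest $1,206.31 → $39,075.35; payment $6,419.74; balance $32,655.61
Quarter 3: opening $32,655.61; interest $1,206.31 → $33,861.92; payment $6,419.74; balance $27,442.18
Quarter 4: opening $27,442.18; interest $1,206.31 → $28,648.49; payment $6,419.74; balance $22,228.75
Quarter 5: opening $22,228.75; interest $1,206.31 → $23,435.06; payment $6,419.74; balance $17,015.32
Quarter 6: opening $17,015.32; interest $1,206.31 → $18,221.63; payment $6,419.74; balance $11,801.89
Quarter 7: opening $11,801.89; interest $1,206.31 → $13,008.20; payment $6,419.74; balance $6,588.46
Quarter 8: opening $6,588.46; interest $1,206.31 → $7,794.77; payment $6,419.74; balance $1,375.03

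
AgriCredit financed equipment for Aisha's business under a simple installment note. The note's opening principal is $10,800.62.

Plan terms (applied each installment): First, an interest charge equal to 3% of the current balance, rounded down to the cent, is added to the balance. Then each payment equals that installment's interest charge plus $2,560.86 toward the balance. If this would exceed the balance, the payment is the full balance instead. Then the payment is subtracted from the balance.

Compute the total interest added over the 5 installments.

$851.81

# | Opening | Interest | Payment | End bal
1 | $10,800.62 | $324.01 | $2,884.87 | $8,239.76
2 | $8,239.76 | $247.19 | $2,808.05 | $5,678.90
3 | $5,678.90 | $170.36 | $2,731.22 | $3,118.04
4 | $3,118.04 | $93.54 | $2,654.40 | $557.18
5 | $557.18 | $16.71 | $573.89 | $0.00
Total interest: $324.01 + $247.19 + $170.36 + $93.54 + $16.71 = $851.81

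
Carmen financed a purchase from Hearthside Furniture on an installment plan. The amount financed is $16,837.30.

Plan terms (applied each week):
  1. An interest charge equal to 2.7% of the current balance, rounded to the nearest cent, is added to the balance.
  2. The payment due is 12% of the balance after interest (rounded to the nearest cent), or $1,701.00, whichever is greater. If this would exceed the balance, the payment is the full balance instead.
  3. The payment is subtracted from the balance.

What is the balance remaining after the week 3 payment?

$12,422.73

# | Opening | Interest | Payment | End bal
1 | $16,837.30 | $454.61 | $2,075.03 | $15,216.88
2 | $15,216.88 | $410.86 | $1,875.33 | $13,752.41
3 | $13,752.41 | $371.32 | $1,701.00 | $12,422.73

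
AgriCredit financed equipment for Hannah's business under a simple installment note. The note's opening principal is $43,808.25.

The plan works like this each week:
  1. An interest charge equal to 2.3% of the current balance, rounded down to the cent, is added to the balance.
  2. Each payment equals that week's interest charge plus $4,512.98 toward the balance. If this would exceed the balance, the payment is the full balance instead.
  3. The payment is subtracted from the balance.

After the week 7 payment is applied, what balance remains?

Week 1: opening $43,808.25; interest $1,007.58 → $44,815.83; payment $5,520.56; balance $39,295.27
Week 2: opening $39,295.27; interest $903.79 → $40,199.06; payment $5,416.77; balance $34,782.29
Week 3: opening $34,782.29; interest $799.99 → $35,582.28; payment $5,312.97; balance $30,269.31
Week 4: opening $30,269.31; interest $696.19 → $30,965.50; payment $5,209.17; balance $25,756.33
Week 5: opening $25,756.33; interest $592.39 → $26,348.72; payment $5,105.37; balance $21,243.35
Week 6: opening $21,243.35; interest $488.59 → $21,731.94; payment $5,001.57; balance $16,730.37
Week 7: opening $16,730.37; interest $384.79 → $17,115.16; payment $4,897.77; balance $12,217.39

$12,217.39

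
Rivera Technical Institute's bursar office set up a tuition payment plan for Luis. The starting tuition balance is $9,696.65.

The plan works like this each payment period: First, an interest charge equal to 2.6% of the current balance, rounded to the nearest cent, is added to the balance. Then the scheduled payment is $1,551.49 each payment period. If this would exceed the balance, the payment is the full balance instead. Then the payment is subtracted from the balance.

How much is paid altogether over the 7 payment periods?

Payment period 1: opening $9,696.65; interest $252.11 → $9,948.76; payment $1,551.49; balance $8,397.27
Payment period 2: opening $8,397.27; interest $218.33 → $8,615.60; payment $1,551.49; balance $7,064.11
Payment period 3: opening $7,064.11; interest $183.67 → $7,247.78; payment $1,551.49; balance $5,696.29
Payment period 4: opening $5,696.29; interest $148.10 → $5,844.39; payment $1,551.49; balance $4,292.90
Payment period 5: opening $4,292.90; interest $111.62 → $4,404.52; payment $1,551.49; balance $2,853.03
Payment period 6: opening $2,853.03; interest $74.18 → $2,927.21; payment $1,551.49; balance $1,375.72
Payment period 7: opening $1,375.72; interest $35.77 → $1,411.49; payment $1,411.49; balance $0.00
Total paid: $10,720.43

$10,720.43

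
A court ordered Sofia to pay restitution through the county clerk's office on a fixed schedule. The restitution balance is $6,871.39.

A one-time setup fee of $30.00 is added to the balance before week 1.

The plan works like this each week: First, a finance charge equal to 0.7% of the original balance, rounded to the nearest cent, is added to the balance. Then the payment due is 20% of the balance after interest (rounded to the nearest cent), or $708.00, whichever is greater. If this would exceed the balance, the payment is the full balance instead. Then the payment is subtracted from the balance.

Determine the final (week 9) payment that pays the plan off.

Week 1: $6,901.39 +$48.10 interest = $6,949.49; pay $1,389.90 → $5,559.59
Week 2: $5,559.59 +$48.10 interest = $5,607.69; pay $1,121.54 → $4,486.15
Week 3: $4,486.15 +$48.10 interest = $4,534.25; pay $906.85 → $3,627.40
Week 4: $3,627.40 +$48.10 interest = $3,675.50; pay $735.10 → $2,940.40
Week 5: $2,940.40 +$48.10 interest = $2,988.50; pay $708.00 → $2,280.50
Week 6: $2,280.50 +$48.10 interest = $2,328.60; pay $708.00 → $1,620.60
Week 7: $1,620.60 +$48.10 interest = $1,668.70; pay $708.00 → $960.70
Week 8: $960.70 +$48.10 interest = $1,008.80; pay $708.00 → $300.80
Week 9: $300.80 +$48.10 interest = $348.90; pay $348.90 → $0.00

$348.90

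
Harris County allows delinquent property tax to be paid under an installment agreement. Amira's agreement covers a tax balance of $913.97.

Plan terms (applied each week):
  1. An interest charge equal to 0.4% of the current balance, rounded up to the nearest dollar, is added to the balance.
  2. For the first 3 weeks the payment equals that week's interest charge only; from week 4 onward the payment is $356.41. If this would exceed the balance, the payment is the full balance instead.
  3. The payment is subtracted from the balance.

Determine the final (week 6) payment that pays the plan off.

# | Opening | Interest | Payment | End bal
1 | $913.97 | $4.00 | $4.00 | $913.97
2 | $913.97 | $4.00 | $4.00 | $913.97
3 | $913.97 | $4.00 | $4.00 | $913.97
4 | $913.97 | $4.00 | $356.41 | $561.56
5 | $561.56 | $3.00 | $356.41 | $208.15
6 | $208.15 | $1.00 | $209.15 | $0.00

$209.15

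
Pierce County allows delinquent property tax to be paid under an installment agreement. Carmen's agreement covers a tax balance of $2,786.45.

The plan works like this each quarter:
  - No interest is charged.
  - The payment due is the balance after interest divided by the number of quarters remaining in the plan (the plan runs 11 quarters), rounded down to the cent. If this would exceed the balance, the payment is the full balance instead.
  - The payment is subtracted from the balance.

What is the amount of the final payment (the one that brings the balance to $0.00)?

$253.32

Quarter 1: opening $2,786.45; payment $253.31; balance $2,533.14
Quarter 2: opening $2,533.14; payment $253.31; balance $2,279.83
Quarter 3: opening $2,279.83; payment $253.31; balance $2,026.52
Quarter 4: opening $2,026.52; payment $253.31; balance $1,773.21
Quarter 5: opening $1,773.21; payment $253.31; balance $1,519.90
Quarter 6: opening $1,519.90; payment $253.31; balance $1,266.59
Quarter 7: opening $1,266.59; payment $253.31; balance $1,013.28
Quarter 8: opening $1,013.28; payment $253.32; balance $759.96
Quarter 9: opening $759.96; payment $253.32; balance $506.64
Quarter 10: opening $506.64; payment $253.32; balance $253.32
Quarter 11: opening $253.32; payment $253.32; balance $0.00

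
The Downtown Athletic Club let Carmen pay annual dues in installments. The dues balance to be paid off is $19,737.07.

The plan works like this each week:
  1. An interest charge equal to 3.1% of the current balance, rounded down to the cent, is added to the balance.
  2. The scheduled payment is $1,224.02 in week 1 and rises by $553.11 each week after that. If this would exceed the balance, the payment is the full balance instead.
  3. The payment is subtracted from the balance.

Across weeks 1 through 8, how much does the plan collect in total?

$23,067.85

Week 1: opening $19,737.07; interest $611.84 → $20,348.91; payment $1,224.02; balance $19,124.89
Week 2: opening $19,124.89; interest $592.87 → $19,717.76; payment $1,777.13; balance $17,940.63
Week 3: opening $17,940.63; interest $556.15 → $18,496.78; payment $2,330.24; balance $16,166.54
Week 4: opening $16,166.54; interest $501.16 → $16,667.70; payment $2,883.35; balance $13,784.35
Week 5: opening $13,784.35; interest $427.31 → $14,211.66; payment $3,436.46; balance $10,775.20
Week 6: opening $10,775.20; interest $334.03 → $11,109.23; payment $3,989.57; balance $7,119.66
Week 7: opening $7,119.66; interest $220.70 → $7,340.36; payment $4,542.68; balance $2,797.68
Week 8: opening $2,797.68; interest $86.72 → $2,884.40; payment $2,884.40; balance $0.00
Total paid: $23,067.85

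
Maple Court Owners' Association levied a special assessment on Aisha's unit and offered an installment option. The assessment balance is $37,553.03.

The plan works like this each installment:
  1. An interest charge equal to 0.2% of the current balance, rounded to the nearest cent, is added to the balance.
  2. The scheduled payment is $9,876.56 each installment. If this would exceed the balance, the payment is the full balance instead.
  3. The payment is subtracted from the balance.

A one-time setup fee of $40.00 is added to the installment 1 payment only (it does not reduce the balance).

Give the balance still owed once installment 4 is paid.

# | Opening | Interest | Payment | Fee | End bal
1 | $37,553.03 | $75.11 | $9,876.56 | $40.00 | $27,751.58
2 | $27,751.58 | $55.50 | $9,876.56 | — | $17,930.52
3 | $17,930.52 | $35.86 | $9,876.56 | — | $8,089.82
4 | $8,089.82 | $16.18 | $8,106.00 | — | $0.00

$0.00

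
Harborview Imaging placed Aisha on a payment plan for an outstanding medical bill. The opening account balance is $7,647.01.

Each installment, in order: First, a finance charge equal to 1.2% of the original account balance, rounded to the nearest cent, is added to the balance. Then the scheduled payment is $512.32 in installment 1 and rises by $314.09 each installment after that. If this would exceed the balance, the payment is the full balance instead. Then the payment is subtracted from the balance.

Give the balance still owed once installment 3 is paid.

Installment 1: opening $7,647.01; interest $91.76 → $7,738.77; payment $512.32; balance $7,226.45
Installment 2: opening $7,226.45; interest $91.76 → $7,318.21; payment $826.41; balance $6,491.80
Installment 3: opening $6,491.80; interest $91.76 → $6,583.56; payment $1,140.50; balance $5,443.06

$5,443.06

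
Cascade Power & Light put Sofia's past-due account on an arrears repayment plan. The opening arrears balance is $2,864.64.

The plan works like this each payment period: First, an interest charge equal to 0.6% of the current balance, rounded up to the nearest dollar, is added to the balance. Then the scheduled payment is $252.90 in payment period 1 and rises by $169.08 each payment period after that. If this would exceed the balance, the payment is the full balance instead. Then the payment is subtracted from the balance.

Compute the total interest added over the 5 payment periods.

Payment period 1: opening $2,864.64; interest $18.00 → $2,882.64; payment $252.90; balance $2,629.74
Payment period 2: opening $2,629.74; interest $16.00 → $2,645.74; payment $421.98; balance $2,223.76
Payment period 3: opening $2,223.76; interest $14.00 → $2,237.76; payment $591.06; balance $1,646.70
Payment period 4: opening $1,646.70; interest $10.00 → $1,656.70; payment $760.14; balance $896.56
Payment period 5: opening $896.56; interest $6.00 → $902.56; payment $902.56; balance $0.00
Total interest: $18.00 + $16.00 + $14.00 + $10.00 + $6.00 = $64.00

$64.00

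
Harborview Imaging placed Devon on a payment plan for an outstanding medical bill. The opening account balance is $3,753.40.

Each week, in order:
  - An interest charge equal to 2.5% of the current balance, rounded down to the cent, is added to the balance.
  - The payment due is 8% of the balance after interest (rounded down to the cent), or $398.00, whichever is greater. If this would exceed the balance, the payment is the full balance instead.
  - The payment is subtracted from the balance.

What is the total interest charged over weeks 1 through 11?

Week 1: $3,753.40 +$93.83 interest = $3,847.23; pay $398.00 → $3,449.23
Week 2: $3,449.23 +$86.23 interest = $3,535.46; pay $398.00 → $3,137.46
Week 3: $3,137.46 +$78.43 interest = $3,215.89; pay $398.00 → $2,817.89
Week 4: $2,817.89 +$70.44 interest = $2,888.33; pay $398.00 → $2,490.33
Week 5: $2,490.33 +$62.25 interest = $2,552.58; pay $398.00 → $2,154.58
Week 6: $2,154.58 +$53.86 interest = $2,208.44; pay $398.00 → $1,810.44
Week 7: $1,810.44 +$45.26 interest = $1,855.70; pay $398.00 → $1,457.70
Week 8: $1,457.70 +$36.44 interest = $1,494.14; pay $398.00 → $1,096.14
Week 9: $1,096.14 +$27.40 interest = $1,123.54; pay $398.00 → $725.54
Week 10: $725.54 +$18.13 interest = $743.67; pay $398.00 → $345.67
Week 11: $345.67 +$8.64 interest = $354.31; pay $354.31 → $0.00
Total interest: $93.83 + $86.23 + $78.43 + $70.44 + $62.25 + $53.86 + $45.26 + $36.44 + $27.40 + $18.13 + $8.64 = $580.91

$580.91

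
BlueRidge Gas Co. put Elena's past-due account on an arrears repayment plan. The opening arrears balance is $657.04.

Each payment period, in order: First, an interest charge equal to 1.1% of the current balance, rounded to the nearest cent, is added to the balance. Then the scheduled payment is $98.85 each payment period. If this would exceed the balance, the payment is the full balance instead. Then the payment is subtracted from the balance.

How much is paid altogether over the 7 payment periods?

$686.08

# | Opening | Interest | Payment | End bal
1 | $657.04 | $7.23 | $98.85 | $565.42
2 | $565.42 | $6.22 | $98.85 | $472.79
3 | $472.79 | $5.20 | $98.85 | $379.14
4 | $379.14 | $4.17 | $98.85 | $284.46
5 | $284.46 | $3.13 | $98.85 | $188.74
6 | $188.74 | $2.08 | $98.85 | $91.97
7 | $91.97 | $1.01 | $92.98 | $0.00
Total paid: $686.08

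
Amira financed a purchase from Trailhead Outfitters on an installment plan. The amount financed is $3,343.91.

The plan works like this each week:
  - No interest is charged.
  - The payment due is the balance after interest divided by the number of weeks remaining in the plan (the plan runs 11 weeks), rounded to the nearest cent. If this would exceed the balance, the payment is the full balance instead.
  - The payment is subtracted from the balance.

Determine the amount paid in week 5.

# | Opening | Payment | End bal
1 | $3,343.91 | $303.99 | $3,039.92
2 | $3,039.92 | $303.99 | $2,735.93
3 | $2,735.93 | $303.99 | $2,431.94
4 | $2,431.94 | $303.99 | $2,127.95
5 | $2,127.95 | $303.99 | $1,823.96

$303.99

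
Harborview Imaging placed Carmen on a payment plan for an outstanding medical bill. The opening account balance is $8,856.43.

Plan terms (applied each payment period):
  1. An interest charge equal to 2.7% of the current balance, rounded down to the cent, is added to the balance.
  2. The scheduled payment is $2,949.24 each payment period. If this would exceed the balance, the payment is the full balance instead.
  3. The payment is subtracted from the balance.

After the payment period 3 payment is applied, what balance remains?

# | Opening | Interest | Payment | End bal
1 | $8,856.43 | $239.12 | $2,949.24 | $6,146.31
2 | $6,146.31 | $165.95 | $2,949.24 | $3,363.02
3 | $3,363.02 | $90.80 | $2,949.24 | $504.58

$504.58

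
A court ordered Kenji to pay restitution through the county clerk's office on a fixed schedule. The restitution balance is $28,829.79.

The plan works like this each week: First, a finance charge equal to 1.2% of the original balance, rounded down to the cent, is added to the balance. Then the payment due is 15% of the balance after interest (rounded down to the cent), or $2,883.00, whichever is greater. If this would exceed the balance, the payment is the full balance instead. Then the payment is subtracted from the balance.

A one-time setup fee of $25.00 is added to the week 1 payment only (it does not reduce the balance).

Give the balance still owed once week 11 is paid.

Week 1: opening $28,829.79; interest $345.95 → $29,175.74; payment $4,376.36 (+ $25.00 fee); balance $24,799.38
Week 2: opening $24,799.38; interest $345.95 → $25,145.33; payment $3,771.79; balance $21,373.54
Week 3: opening $21,373.54; interest $345.95 → $21,719.49; payment $3,257.92; balance $18,461.57
Week 4: opening $18,461.57; interest $345.95 → $18,807.52; payment $2,883.00; balance $15,924.52
Week 5: opening $15,924.52; interest $345.95 → $16,270.47; payment $2,883.00; balance $13,387.47
Week 6: opening $13,387.47; interest $345.95 → $13,733.42; payment $2,883.00; balance $10,850.42
Week 7: opening $10,850.42; interest $345.95 → $11,196.37; payment $2,883.00; balance $8,313.37
Week 8: opening $8,313.37; interest $345.95 → $8,659.32; payment $2,883.00; balance $5,776.32
Week 9: opening $5,776.32; interest $345.95 → $6,122.27; payment $2,883.00; balance $3,239.27
Week 10: opening $3,239.27; interest $345.95 → $3,585.22; payment $2,883.00; balance $702.22
Week 11: opening $702.22; interest $345.95 → $1,048.17; payment $1,048.17; balance $0.00

$0.00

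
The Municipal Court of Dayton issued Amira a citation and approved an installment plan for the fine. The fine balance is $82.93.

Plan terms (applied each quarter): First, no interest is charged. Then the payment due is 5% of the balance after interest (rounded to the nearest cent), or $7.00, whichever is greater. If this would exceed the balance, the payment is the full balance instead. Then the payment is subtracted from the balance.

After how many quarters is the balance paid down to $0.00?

12

Quarter 1: $82.93 − $7.00 → $75.93
Quarter 2: $75.93 − $7.00 → $68.93
Quarter 3: $68.93 − $7.00 → $61.93
Quarter 4: $61.93 − $7.00 → $54.93
Quarter 5: $54.93 − $7.00 → $47.93
Quarter 6: $47.93 − $7.00 → $40.93
Quarter 7: $40.93 − $7.00 → $33.93
Quarter 8: $33.93 − $7.00 → $26.93
Quarter 9: $26.93 − $7.00 → $19.93
Quarter 10: $19.93 − $7.00 → $12.93
Quarter 11: $12.93 − $7.00 → $5.93
Quarter 12: $5.93 − $5.93 → $0.00
Balance reaches $0.00 in quarter 12.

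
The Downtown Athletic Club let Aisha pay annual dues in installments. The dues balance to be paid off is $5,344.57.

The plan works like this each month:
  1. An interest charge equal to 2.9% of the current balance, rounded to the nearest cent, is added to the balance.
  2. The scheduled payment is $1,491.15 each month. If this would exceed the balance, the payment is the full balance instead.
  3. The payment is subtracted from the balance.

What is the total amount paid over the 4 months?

$5,727.51

Month 1: opening $5,344.57; interest $154.99 → $5,499.56; payment $1,491.15; balance $4,008.41
Month 2: opening $4,008.41; interest $116.24 → $4,124.65; payment $1,491.15; balance $2,633.50
Month 3: opening $2,633.50; interest $76.37 → $2,709.87; payment $1,491.15; balance $1,218.72
Month 4: opening $1,218.72; interest $35.34 → $1,254.06; payment $1,254.06; balance $0.00
Total paid: $5,727.51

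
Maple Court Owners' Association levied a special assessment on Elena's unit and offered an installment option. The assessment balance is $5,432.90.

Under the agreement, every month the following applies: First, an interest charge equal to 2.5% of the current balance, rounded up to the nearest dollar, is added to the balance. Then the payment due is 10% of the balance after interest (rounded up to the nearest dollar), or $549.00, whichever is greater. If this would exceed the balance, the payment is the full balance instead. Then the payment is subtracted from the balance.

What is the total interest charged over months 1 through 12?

# | Opening | Interest | Payment | End bal
1 | $5,432.90 | $136.00 | $557.00 | $5,011.90
2 | $5,011.90 | $126.00 | $549.00 | $4,588.90
3 | $4,588.90 | $115.00 | $549.00 | $4,154.90
4 | $4,154.90 | $104.00 | $549.00 | $3,709.90
5 | $3,709.90 | $93.00 | $549.00 | $3,253.90
6 | $3,253.90 | $82.00 | $549.00 | $2,786.90
7 | $2,786.90 | $70.00 | $549.00 | $2,307.90
8 | $2,307.90 | $58.00 | $549.00 | $1,816.90
9 | $1,816.90 | $46.00 | $549.00 | $1,313.90
10 | $1,313.90 | $33.00 | $549.00 | $797.90
11 | $797.90 | $20.00 | $549.00 | $268.90
12 | $268.90 | $7.00 | $275.90 | $0.00
Total interest: $136.00 + $126.00 + $115.00 + $104.00 + $93.00 + $82.00 + $70.00 + $58.00 + $46.00 + $33.00 + $20.00 + $7.00 = $890.00

$890.00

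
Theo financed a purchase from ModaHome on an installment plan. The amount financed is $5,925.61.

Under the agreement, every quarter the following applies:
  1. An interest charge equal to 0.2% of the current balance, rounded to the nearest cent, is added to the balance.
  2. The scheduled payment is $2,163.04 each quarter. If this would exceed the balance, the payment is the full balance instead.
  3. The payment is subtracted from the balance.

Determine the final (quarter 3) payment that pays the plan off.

$1,622.17

Quarter 1: $5,925.61 +$11.85 interest = $5,937.46; pay $2,163.04 → $3,774.42
Quarter 2: $3,774.42 +$7.55 interest = $3,781.97; pay $2,163.04 → $1,618.93
Quarter 3: $1,618.93 +$3.24 interest = $1,622.17; pay $1,622.17 → $0.00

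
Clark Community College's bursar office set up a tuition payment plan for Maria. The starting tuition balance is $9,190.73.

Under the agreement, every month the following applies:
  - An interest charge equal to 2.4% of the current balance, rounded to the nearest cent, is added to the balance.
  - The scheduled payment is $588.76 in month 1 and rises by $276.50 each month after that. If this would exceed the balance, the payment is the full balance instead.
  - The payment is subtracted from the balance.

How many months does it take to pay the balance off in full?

8

Month 1: $9,190.73 +$220.58 interest = $9,411.31; pay $588.76 → $8,822.55
Month 2: $8,822.55 +$211.74 interest = $9,034.29; pay $865.26 → $8,169.03
Month 3: $8,169.03 +$196.06 interest = $8,365.09; pay $1,141.76 → $7,223.33
Month 4: $7,223.33 +$173.36 interest = $7,396.69; pay $1,418.26 → $5,978.43
Month 5: $5,978.43 +$143.48 interest = $6,121.91; pay $1,694.76 → $4,427.15
Month 6: $4,427.15 +$106.25 interest = $4,533.40; pay $1,971.26 → $2,562.14
Month 7: $2,562.14 +$61.49 interest = $2,623.63; pay $2,247.76 → $375.87
Month 8: $375.87 +$9.02 interest = $384.89; pay $384.89 → $0.00
Balance reaches $0.00 in month 8.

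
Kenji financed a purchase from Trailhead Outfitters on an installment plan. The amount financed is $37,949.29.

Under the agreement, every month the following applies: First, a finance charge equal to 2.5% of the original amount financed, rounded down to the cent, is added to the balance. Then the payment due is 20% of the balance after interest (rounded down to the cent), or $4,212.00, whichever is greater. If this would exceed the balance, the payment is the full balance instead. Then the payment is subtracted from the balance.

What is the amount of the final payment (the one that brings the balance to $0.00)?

$2,416.94

Month 1: $37,949.29 +$948.73 interest = $38,898.02; pay $7,779.60 → $31,118.42
Month 2: $31,118.42 +$948.73 interest = $32,067.15; pay $6,413.43 → $25,653.72
Month 3: $25,653.72 +$948.73 interest = $26,602.45; pay $5,320.49 → $21,281.96
Month 4: $21,281.96 +$948.73 interest = $22,230.69; pay $4,446.13 → $17,784.56
Month 5: $17,784.56 +$948.73 interest = $18,733.29; pay $4,212.00 → $14,521.29
Month 6: $14,521.29 +$948.73 interest = $15,470.02; pay $4,212.00 → $11,258.02
Month 7: $11,258.02 +$948.73 interest = $12,206.75; pay $4,212.00 → $7,994.75
Month 8: $7,994.75 +$948.73 interest = $8,943.48; pay $4,212.00 → $4,731.48
Month 9: $4,731.48 +$948.73 interest = $5,680.21; pay $4,212.00 → $1,468.21
Month 10: $1,468.21 +$948.73 interest = $2,416.94; pay $2,416.94 → $0.00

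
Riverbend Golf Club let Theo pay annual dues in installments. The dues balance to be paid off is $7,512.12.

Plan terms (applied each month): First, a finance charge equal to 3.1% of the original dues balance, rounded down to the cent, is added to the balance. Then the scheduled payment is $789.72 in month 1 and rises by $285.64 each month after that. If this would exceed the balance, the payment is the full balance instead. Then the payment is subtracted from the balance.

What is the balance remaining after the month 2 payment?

$6,112.78

# | Opening | Interest | Payment | End bal
1 | $7,512.12 | $232.87 | $789.72 | $6,955.27
2 | $6,955.27 | $232.87 | $1,075.36 | $6,112.78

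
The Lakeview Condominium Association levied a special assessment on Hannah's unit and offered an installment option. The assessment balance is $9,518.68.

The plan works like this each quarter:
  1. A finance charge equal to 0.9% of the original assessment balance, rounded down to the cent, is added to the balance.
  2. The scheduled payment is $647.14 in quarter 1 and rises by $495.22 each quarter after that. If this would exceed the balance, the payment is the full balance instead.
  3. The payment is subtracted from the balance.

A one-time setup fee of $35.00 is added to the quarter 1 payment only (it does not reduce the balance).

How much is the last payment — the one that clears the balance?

$1,844.74

Quarter 1: $9,518.68 +$85.66 interest = $9,604.34; pay $647.14 (+ $35.00 fee) → $8,957.20
Quarter 2: $8,957.20 +$85.66 interest = $9,042.86; pay $1,142.36 → $7,900.50
Quarter 3: $7,900.50 +$85.66 interest = $7,986.16; pay $1,637.58 → $6,348.58
Quarter 4: $6,348.58 +$85.66 interest = $6,434.24; pay $2,132.80 → $4,301.44
Quarter 5: $4,301.44 +$85.66 interest = $4,387.10; pay $2,628.02 → $1,759.08
Quarter 6: $1,759.08 +$85.66 interest = $1,844.74; pay $1,844.74 → $0.00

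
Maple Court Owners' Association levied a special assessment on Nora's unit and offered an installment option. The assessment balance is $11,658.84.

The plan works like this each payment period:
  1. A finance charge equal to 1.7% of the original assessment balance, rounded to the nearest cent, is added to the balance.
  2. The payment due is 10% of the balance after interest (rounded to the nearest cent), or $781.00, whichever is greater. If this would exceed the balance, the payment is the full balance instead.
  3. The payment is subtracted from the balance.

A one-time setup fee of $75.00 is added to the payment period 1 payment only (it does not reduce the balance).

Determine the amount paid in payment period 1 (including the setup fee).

# | Opening | Interest | Payment | Fee | End bal
1 | $11,658.84 | $198.20 | $1,185.70 | $75.00 | $10,671.34

$1,260.70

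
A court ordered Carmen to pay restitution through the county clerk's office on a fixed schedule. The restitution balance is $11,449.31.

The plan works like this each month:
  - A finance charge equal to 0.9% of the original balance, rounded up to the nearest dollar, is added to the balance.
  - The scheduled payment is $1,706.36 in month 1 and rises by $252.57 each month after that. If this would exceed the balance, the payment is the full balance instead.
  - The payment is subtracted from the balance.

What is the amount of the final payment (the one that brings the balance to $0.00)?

# | Opening | Interest | Payment | End bal
1 | $11,449.31 | $104.00 | $1,706.36 | $9,846.95
2 | $9,846.95 | $104.00 | $1,958.93 | $7,992.02
3 | $7,992.02 | $104.00 | $2,211.50 | $5,884.52
4 | $5,884.52 | $104.00 | $2,464.07 | $3,524.45
5 | $3,524.45 | $104.00 | $2,716.64 | $911.81
6 | $911.81 | $104.00 | $1,015.81 | $0.00

$1,015.81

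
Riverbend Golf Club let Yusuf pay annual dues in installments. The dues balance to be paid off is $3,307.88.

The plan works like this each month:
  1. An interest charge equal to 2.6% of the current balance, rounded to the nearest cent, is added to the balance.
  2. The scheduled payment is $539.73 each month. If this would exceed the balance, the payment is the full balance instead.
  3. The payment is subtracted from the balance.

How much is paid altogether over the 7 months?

$3,651.15

# | Opening | Interest | Payment | End bal
1 | $3,307.88 | $86.00 | $539.73 | $2,854.15
2 | $2,854.15 | $74.21 | $539.73 | $2,388.63
3 | $2,388.63 | $62.10 | $539.73 | $1,911.00
4 | $1,911.00 | $49.69 | $539.73 | $1,420.96
5 | $1,420.96 | $36.94 | $539.73 | $918.17
6 | $918.17 | $23.87 | $539.73 | $402.31
7 | $402.31 | $10.46 | $412.77 | $0.00
Total paid: $3,651.15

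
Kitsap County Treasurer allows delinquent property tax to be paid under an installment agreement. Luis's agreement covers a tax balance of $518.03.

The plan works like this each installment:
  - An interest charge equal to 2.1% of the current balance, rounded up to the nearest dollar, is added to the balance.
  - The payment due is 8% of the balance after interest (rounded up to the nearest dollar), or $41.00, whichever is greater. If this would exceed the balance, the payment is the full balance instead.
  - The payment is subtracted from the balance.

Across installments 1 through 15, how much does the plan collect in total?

Installment 1: $518.03 +$11.00 interest = $529.03; pay $43.00 → $486.03
Installment 2: $486.03 +$11.00 interest = $497.03; pay $41.00 → $456.03
Installment 3: $456.03 +$10.00 interest = $466.03; pay $41.00 → $425.03
Installment 4: $425.03 +$9.00 interest = $434.03; pay $41.00 → $393.03
Installment 5: $393.03 +$9.00 interest = $402.03; pay $41.00 → $361.03
Installment 6: $361.03 +$8.00 interest = $369.03; pay $41.00 → $328.03
Installment 7: $328.03 +$7.00 interest = $335.03; pay $41.00 → $294.03
Installment 8: $294.03 +$7.00 interest = $301.03; pay $41.00 → $260.03
Installment 9: $260.03 +$6.00 interest = $266.03; pay $41.00 → $225.03
Installment 10: $225.03 +$5.00 interest = $230.03; pay $41.00 → $189.03
Installment 11: $189.03 +$4.00 interest = $193.03; pay $41.00 → $152.03
Installment 12: $152.03 +$4.00 interest = $156.03; pay $41.00 → $115.03
Installment 13: $115.03 +$3.00 interest = $118.03; pay $41.00 → $77.03
Installment 14: $77.03 +$2.00 interest = $79.03; pay $41.00 → $38.03
Installment 15: $38.03 +$1.00 interest = $39.03; pay $39.03 → $0.00
Total paid: $615.03

$615.03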